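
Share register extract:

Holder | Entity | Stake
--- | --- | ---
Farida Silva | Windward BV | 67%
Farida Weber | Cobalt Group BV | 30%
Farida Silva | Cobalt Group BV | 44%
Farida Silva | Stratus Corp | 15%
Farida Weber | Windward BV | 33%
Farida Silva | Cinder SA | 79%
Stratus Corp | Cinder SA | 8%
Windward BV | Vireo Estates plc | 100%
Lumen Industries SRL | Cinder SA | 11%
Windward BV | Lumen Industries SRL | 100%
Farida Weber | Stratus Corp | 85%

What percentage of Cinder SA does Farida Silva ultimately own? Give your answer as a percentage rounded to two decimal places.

Farida Silva reaches Cinder along 3 paths.
Direct stake: 79% = 79%.
Via Stratus: 15% × 8% = 1.2%.
Via Windward → Lumen: 67% × 100% × 11% = 7.37%.
Total: 79% + 1.2% + 7.37% = 87.57%.

87.57%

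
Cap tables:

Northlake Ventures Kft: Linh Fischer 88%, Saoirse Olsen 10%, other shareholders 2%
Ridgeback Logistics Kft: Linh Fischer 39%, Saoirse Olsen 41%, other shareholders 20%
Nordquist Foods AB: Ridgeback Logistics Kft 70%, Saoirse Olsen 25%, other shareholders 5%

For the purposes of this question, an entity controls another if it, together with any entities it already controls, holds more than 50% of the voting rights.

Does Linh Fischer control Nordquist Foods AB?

Linh holds 88% of Northlake, so Linh controls Northlake.
Neither Linh nor any entity Linh controls holds any voting interest in Nordquist.
So Linh does not control Nordquist.

No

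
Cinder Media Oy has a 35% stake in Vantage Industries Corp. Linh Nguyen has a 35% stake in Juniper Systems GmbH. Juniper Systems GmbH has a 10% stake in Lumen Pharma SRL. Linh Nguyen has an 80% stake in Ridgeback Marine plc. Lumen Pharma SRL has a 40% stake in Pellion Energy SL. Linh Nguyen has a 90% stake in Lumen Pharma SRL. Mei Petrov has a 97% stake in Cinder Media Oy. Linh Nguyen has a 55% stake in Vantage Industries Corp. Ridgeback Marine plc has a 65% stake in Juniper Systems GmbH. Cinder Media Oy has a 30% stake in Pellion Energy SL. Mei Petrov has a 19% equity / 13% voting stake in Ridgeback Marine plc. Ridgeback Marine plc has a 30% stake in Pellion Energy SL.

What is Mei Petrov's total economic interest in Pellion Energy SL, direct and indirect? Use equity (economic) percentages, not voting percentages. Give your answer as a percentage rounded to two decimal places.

Mei reaches Pellion along 3 paths.
Via Cinder: 97% × 30% = 29.1%.
Via Ridgeback → Juniper → Lumen: 19% × 65% × 10% × 40% = 0.494%.
Via Ridgeback: 19% × 30% = 5.7%.
Total: 29.1% + 0.494% + 5.7% = 35.294%.
Rounded: 35.29%.

35.29%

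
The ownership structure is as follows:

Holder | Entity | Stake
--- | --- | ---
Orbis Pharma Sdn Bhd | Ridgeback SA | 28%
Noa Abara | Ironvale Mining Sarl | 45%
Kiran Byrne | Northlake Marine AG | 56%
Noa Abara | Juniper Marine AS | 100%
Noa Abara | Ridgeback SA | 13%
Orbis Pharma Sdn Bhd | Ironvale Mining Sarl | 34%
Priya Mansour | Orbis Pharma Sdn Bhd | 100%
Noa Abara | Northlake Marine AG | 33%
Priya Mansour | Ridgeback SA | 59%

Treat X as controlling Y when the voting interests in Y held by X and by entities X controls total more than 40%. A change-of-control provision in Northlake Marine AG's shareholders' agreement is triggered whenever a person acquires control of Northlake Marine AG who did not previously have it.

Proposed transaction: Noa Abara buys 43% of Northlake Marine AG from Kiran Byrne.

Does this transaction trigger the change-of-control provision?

Yes

The purchase adds only to Noa's holdings (Kiran's stake shrinks), so Noa is the only person who could newly come to control Northlake.
Noa holds 100% of Juniper, so Noa controls Juniper.
Noa holds 45% of Ironvale, so Noa controls Ironvale.
In Northlake, Noa's side holds only 33%, not > 40%.
So before the transaction, Noa does not control Northlake.
After the purchase, Noa's direct stake in Northlake rises to 33% + 43% = 76%, and Kiran's stake falls to 13%.
Noa holds 76% of Northlake, so Noa controls Northlake.
Noa did not control Northlake before and does after, so the clause is triggered.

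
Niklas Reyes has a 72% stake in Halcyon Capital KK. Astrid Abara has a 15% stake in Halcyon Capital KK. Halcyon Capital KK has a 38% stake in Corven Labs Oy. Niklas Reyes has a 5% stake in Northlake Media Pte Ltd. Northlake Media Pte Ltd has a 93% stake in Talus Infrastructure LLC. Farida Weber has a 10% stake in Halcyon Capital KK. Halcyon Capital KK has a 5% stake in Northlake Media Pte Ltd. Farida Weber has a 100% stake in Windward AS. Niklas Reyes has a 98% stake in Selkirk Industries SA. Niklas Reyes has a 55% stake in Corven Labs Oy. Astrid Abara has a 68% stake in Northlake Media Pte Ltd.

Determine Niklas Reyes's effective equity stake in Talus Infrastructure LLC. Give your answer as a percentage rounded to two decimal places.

8.00%

Niklas reaches Talus along 2 paths.
Via Halcyon → Northlake: 72% × 5% × 93% = 3.348%.
Via Northlake: 5% × 93% = 4.65%.
Total: 3.348% + 4.65% = 7.998%.
Rounded: 8.00%.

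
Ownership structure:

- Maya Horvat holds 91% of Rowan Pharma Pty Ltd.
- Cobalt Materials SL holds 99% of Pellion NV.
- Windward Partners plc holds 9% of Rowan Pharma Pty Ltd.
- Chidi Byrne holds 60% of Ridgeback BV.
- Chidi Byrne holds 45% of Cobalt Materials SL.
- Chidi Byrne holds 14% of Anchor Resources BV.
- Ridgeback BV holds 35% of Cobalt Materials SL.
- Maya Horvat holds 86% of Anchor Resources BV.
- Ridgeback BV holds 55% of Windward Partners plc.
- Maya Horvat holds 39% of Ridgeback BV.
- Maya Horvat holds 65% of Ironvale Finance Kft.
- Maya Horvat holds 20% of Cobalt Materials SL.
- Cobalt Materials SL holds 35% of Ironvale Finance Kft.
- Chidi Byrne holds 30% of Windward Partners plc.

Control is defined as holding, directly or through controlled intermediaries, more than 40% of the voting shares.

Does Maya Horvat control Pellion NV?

No

Maya holds 86% of Anchor, so Maya controls Anchor.
Maya holds 65% of Ironvale, so Maya controls Ironvale.
Maya holds 91% of Rowan, so Maya controls Rowan.
Neither Maya nor any entity Maya controls holds any voting interest in Pellion.
So Maya does not control Pellion.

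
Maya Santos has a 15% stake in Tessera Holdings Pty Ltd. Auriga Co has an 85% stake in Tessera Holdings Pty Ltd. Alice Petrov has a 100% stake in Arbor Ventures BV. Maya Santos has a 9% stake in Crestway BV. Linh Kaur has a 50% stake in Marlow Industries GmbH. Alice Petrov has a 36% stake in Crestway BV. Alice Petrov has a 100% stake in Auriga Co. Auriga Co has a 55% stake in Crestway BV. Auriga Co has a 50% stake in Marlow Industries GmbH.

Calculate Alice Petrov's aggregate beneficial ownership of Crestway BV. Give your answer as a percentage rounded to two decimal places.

Alice reaches Crestway along 2 paths.
Via Auriga: 100% × 55% = 55%.
Direct stake: 36% = 36%.
Total: 55% + 36% = 91%.
Rounded: 91.00%.

91.00%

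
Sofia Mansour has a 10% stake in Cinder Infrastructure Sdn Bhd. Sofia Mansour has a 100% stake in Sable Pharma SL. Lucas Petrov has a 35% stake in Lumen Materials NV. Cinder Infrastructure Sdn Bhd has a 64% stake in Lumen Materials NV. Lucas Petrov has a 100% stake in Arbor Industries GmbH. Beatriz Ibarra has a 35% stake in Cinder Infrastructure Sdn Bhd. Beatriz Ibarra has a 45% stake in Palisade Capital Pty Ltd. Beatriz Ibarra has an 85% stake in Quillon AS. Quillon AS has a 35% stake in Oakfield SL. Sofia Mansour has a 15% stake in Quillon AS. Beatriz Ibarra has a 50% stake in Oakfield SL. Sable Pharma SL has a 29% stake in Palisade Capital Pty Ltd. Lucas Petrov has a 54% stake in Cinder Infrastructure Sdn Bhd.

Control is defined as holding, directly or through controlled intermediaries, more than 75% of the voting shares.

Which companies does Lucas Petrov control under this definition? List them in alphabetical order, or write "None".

Arbor Industries GmbH

Lucas holds 100% of Arbor, so Lucas controls Arbor.
No other company's threshold is met.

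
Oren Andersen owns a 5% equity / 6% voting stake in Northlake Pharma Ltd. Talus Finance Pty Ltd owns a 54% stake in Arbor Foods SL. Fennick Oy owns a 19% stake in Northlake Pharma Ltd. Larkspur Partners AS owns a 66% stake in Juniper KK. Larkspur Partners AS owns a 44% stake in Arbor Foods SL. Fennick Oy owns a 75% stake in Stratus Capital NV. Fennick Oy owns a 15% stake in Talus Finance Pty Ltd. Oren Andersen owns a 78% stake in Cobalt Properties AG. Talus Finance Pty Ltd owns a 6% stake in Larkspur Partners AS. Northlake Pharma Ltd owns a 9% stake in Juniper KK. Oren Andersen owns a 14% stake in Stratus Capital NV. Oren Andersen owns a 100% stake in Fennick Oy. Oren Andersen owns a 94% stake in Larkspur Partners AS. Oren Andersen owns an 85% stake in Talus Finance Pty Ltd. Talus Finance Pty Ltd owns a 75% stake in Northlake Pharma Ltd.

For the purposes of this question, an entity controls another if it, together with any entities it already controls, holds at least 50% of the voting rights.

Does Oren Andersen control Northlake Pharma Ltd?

Yes

Oren holds 100% of Fennick, so Oren controls Fennick.
Fennick and Oren together hold 15% + 85% = 100% of Talus, so Oren controls Talus.
Fennick and Talus and Oren together hold 19% + 75% + 6% = 100% of Northlake, so Oren controls Northlake.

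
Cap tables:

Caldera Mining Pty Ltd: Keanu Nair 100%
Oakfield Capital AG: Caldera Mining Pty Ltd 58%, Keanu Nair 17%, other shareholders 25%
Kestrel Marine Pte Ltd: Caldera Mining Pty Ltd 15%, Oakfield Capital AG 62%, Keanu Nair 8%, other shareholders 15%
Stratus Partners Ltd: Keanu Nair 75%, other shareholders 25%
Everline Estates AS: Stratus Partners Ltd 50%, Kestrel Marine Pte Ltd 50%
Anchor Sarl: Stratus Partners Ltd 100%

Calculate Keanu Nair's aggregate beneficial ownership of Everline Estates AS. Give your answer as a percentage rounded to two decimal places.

72.25%

Keanu reaches Everline along 5 paths.
Via Stratus: 75% × 50% = 37.5%.
Via Caldera → Kestrel: 100% × 15% × 50% = 7.5%.
Via Caldera → Oakfield → Kestrel: 100% × 58% × 62% × 50% = 17.98%.
Via Oakfield → Kestrel: 17% × 62% × 50% = 5.27%.
Via Kestrel: 8% × 50% = 4%.
Total: 37.5% + 7.5% + 17.98% + 5.27% + 4% = 72.25%.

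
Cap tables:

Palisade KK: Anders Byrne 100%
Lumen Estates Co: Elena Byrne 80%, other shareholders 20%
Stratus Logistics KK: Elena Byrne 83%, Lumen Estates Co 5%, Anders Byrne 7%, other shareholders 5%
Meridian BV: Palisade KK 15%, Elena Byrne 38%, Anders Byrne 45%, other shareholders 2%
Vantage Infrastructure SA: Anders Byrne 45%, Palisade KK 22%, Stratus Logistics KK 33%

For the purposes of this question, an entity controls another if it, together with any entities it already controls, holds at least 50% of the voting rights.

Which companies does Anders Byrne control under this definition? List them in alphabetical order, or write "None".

Anders holds 100% of Palisade, so Anders controls Palisade.
Palisade and Anders together hold 15% + 45% = 60% of Meridian, so Anders controls Meridian.
Anders and Palisade together hold 45% + 22% = 67% of Vantage, so Anders controls Vantage.
No other company's threshold is met.

Meridian BV, Palisade KK, Vantage Infrastructure SA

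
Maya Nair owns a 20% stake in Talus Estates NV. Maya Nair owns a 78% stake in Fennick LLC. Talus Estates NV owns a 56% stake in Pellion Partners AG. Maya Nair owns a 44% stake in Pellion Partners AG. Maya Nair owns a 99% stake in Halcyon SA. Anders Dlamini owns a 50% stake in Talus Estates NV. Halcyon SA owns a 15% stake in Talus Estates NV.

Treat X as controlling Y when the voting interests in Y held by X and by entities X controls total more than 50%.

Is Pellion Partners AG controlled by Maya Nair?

Maya holds 78% of Fennick, so Maya controls Fennick.
Maya holds 99% of Halcyon, so Maya controls Halcyon.
In Pellion, Maya's side holds only 44%, not > 50%.
So Maya does not control Pellion.

No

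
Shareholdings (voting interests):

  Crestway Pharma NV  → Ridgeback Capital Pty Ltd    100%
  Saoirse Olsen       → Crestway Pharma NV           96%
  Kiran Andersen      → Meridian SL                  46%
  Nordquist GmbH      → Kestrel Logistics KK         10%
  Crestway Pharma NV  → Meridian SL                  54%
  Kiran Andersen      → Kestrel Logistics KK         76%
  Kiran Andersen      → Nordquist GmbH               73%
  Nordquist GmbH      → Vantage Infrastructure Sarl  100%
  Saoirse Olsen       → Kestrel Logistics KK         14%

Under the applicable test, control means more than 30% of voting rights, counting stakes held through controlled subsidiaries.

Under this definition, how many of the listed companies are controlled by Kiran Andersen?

4

Kiran holds 73% of Nordquist, so Kiran controls Nordquist.
Kiran and Nordquist together hold 76% + 10% = 86% of Kestrel, so Kiran controls Kestrel.
Nordquist holds 100% of Vantage, so Kiran controls Vantage.
Kiran holds 46% of Meridian, so Kiran controls Meridian.
No other company's threshold is met.
Kiran controls 4 companies.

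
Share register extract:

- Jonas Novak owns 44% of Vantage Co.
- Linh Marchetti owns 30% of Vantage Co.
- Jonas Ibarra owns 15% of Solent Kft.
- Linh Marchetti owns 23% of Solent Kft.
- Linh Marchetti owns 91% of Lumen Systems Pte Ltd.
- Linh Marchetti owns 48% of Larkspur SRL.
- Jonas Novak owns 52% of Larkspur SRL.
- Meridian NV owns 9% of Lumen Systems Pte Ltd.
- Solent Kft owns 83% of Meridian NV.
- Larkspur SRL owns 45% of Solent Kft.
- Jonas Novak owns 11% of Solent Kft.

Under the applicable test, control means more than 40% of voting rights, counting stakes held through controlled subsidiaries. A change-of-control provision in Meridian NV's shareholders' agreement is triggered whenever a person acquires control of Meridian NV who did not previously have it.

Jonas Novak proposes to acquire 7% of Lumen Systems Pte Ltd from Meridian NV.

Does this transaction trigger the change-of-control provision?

No

The purchase adds only to Jonas Novak's holdings (Meridian's stake shrinks), so Jonas Novak is the only person who could newly come to control Meridian.
Jonas Novak holds 52% of Larkspur, so Jonas Novak controls Larkspur.
Larkspur and Jonas Novak together hold 45% + 11% = 56% of Solent, so Jonas Novak controls Solent.
Solent holds 83% of Meridian, so Jonas Novak controls Meridian.
So Jonas Novak already controls Meridian before the transaction.
After the purchase, Jonas Novak holds 7% of Lumen directly, and Meridian's stake falls to 2%.
Jonas Novak controlled Meridian already, so this is not a new person acquiring control; every other person's position is unchanged or reduced.
No new person acquires control, so the clause is not triggered.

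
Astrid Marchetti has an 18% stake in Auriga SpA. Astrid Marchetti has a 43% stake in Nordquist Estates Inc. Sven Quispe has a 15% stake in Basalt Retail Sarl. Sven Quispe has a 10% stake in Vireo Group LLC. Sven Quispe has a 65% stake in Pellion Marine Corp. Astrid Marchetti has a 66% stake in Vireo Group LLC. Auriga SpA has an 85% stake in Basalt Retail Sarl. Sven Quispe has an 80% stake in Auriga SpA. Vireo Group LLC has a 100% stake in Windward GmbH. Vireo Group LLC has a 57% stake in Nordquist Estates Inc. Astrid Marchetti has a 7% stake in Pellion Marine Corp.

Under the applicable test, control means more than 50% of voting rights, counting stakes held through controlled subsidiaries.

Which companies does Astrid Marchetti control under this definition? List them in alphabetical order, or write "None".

Astrid holds 66% of Vireo, so Astrid controls Vireo.
Astrid and Vireo together hold 43% + 57% = 100% of Nordquist, so Astrid controls Nordquist.
Vireo holds 100% of Windward, so Astrid controls Windward.
No other company's threshold is met.

Nordquist Estates Inc, Vireo Group LLC, Windward GmbH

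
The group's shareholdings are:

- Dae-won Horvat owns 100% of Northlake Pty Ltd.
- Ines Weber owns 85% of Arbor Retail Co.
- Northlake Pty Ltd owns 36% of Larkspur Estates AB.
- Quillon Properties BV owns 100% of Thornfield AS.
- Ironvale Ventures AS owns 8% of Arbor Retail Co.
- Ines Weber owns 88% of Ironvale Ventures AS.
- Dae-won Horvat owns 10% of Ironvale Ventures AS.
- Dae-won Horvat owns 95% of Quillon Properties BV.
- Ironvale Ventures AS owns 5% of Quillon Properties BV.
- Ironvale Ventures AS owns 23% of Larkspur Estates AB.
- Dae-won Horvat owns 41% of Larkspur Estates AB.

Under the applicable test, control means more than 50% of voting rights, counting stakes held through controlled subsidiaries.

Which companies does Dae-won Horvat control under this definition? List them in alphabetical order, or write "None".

Dae-won holds 100% of Northlake, so Dae-won controls Northlake.
Dae-won and Northlake together hold 41% + 36% = 77% of Larkspur, so Dae-won controls Larkspur.
Dae-won holds 95% of Quillon, so Dae-won controls Quillon.
Quillon holds 100% of Thornfield, so Dae-won controls Thornfield.
No other company's threshold is met.

Larkspur Estates AB, Northlake Pty Ltd, Quillon Properties BV, Thornfield AS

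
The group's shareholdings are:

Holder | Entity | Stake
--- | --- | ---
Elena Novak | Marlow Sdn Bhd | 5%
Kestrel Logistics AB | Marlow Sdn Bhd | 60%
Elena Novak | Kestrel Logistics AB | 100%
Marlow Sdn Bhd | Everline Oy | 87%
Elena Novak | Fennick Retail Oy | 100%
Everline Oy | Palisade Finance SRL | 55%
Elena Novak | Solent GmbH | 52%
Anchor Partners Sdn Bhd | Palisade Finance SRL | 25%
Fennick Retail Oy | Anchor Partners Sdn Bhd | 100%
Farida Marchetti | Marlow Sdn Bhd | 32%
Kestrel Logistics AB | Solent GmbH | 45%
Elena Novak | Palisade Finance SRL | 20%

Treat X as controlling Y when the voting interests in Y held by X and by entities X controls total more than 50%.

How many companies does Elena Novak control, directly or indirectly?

7

Elena holds 100% of Kestrel, so Elena controls Kestrel.
Kestrel and Elena together hold 60% + 5% = 65% of Marlow, so Elena controls Marlow.
Elena holds 100% of Fennick, so Elena controls Fennick.
Fennick holds 100% of Anchor, so Elena controls Anchor.
Marlow holds 87% of Everline, so Elena controls Everline.
Everline and Elena and Anchor together hold 55% + 20% + 25% = 100% of Palisade, so Elena controls Palisade.
Elena and Kestrel together hold 52% + 45% = 97% of Solent, so Elena controls Solent.
Elena controls 7 companies.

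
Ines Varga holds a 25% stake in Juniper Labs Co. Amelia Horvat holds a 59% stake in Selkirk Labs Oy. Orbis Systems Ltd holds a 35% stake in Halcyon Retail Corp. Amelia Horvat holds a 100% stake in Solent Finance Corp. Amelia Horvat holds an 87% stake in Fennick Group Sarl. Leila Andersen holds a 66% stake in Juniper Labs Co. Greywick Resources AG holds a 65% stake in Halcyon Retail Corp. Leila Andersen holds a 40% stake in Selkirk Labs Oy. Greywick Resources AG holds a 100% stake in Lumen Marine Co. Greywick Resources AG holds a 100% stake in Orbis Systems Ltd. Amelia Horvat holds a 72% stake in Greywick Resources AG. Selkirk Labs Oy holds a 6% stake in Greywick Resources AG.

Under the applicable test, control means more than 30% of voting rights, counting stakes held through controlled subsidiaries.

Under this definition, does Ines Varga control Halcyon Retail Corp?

No

Ines's largest direct stake is 25% in Juniper, which does not meet the threshold, so Ines controls no company.
Neither Ines nor any entity Ines controls holds any voting interest in Halcyon.
So Ines does not control Halcyon.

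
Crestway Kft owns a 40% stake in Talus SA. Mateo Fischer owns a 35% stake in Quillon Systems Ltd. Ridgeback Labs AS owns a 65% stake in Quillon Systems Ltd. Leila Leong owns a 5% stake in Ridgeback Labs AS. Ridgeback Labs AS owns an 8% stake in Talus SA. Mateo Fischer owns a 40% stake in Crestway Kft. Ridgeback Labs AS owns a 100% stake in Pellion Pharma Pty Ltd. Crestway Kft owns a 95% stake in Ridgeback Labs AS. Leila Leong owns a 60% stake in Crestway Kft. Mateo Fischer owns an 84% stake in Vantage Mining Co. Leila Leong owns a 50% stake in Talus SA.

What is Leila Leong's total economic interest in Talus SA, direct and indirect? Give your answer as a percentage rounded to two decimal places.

Leila reaches Talus along 4 paths.
Direct stake: 50% = 50%.
Via Crestway: 60% × 40% = 24%.
Via Crestway → Ridgeback: 60% × 95% × 8% = 4.56%.
Via Ridgeback: 5% × 8% = 0.4%.
Total: 50% + 24% + 4.56% + 0.4% = 78.96%.

78.96%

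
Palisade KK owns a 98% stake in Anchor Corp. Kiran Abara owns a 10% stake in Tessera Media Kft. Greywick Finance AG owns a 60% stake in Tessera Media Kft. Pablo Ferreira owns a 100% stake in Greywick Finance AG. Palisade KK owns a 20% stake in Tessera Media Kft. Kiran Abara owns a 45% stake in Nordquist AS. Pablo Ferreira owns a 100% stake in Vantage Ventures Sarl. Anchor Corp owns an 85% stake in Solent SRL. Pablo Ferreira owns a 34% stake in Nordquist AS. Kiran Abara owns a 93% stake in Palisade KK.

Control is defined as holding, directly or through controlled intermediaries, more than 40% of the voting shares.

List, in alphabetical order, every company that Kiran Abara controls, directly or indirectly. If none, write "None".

Anchor Corp, Nordquist AS, Palisade KK, Solent SRL

Kiran holds 45% of Nordquist, so Kiran controls Nordquist.
Kiran holds 93% of Palisade, so Kiran controls Palisade.
Palisade holds 98% of Anchor, so Kiran controls Anchor.
Anchor holds 85% of Solent, so Kiran controls Solent.
No other company's threshold is met.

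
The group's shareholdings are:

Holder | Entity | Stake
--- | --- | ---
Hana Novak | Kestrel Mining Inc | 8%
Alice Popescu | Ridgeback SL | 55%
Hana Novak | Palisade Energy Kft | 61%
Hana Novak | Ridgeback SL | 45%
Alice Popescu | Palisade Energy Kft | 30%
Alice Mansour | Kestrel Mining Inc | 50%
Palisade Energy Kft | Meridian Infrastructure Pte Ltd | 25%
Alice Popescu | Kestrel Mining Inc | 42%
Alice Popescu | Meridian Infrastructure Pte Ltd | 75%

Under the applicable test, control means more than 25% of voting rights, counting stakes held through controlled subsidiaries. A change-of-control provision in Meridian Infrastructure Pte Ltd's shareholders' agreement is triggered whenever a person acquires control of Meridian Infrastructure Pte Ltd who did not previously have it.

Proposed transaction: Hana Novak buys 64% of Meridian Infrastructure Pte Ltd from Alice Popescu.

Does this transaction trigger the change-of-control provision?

Yes

The purchase adds only to Hana's holdings (Alice Popescu's stake shrinks), so Hana is the only person who could newly come to control Meridian.
Hana holds 61% of Palisade, so Hana controls Palisade.
Hana holds 45% of Ridgeback, so Hana controls Ridgeback.
In Meridian, Hana's side holds only 25%, not > 25%.
So before the transaction, Hana does not control Meridian.
After the purchase, Hana holds 64% of Meridian directly, and Alice Popescu's stake falls to 11%.
Palisade and Hana together hold 25% + 64% = 89% of Meridian, so Hana controls Meridian.
Hana did not control Meridian before and does after, so the clause is triggered.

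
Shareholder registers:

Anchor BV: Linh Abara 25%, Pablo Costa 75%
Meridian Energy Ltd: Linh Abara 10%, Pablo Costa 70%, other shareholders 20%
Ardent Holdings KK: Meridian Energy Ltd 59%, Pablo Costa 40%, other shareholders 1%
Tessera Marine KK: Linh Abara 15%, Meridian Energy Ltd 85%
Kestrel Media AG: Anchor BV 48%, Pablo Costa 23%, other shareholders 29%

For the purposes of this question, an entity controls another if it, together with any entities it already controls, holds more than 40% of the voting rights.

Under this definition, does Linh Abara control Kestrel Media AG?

Linh's largest direct stake is 25% in Anchor, which does not meet the threshold, so Linh controls no company.
Neither Linh nor any entity Linh controls holds any voting interest in Kestrel.
So Linh does not control Kestrel.

No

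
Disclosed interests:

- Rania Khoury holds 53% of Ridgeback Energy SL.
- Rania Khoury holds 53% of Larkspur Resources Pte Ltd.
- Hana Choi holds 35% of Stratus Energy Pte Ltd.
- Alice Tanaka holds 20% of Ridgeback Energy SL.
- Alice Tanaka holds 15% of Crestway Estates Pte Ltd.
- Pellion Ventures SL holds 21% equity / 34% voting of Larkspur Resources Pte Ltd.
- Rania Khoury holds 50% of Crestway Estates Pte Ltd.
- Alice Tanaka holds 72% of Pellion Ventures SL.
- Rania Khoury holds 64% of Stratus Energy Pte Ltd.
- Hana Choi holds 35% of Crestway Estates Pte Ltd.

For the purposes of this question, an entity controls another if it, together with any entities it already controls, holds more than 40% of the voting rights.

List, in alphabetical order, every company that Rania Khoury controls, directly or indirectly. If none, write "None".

Rania holds 53% of Larkspur, so Rania controls Larkspur.
Rania holds 53% of Ridgeback, so Rania controls Ridgeback.
Rania holds 50% of Crestway, so Rania controls Crestway.
Rania holds 64% of Stratus, so Rania controls Stratus.
No other company's threshold is met.

Crestway Estates Pte Ltd, Larkspur Resources Pte Ltd, Ridgeback Energy SL, Stratus Energy Pte Ltd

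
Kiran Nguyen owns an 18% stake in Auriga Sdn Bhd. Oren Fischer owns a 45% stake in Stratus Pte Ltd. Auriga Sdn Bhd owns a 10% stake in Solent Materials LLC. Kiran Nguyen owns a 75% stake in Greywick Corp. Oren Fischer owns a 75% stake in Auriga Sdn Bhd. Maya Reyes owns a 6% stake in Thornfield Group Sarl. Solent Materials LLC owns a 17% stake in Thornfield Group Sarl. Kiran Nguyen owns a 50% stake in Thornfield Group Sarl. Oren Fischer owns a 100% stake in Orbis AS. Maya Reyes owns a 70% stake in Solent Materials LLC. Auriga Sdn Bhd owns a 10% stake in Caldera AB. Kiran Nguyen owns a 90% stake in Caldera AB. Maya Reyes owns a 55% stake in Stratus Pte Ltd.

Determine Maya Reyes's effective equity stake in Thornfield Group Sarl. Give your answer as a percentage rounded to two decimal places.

Maya reaches Thornfield along 2 paths.
Via Solent: 70% × 17% = 11.9%.
Direct stake: 6% = 6%.
Total: 11.9% + 6% = 17.9%.
Rounded: 17.90%.

17.90%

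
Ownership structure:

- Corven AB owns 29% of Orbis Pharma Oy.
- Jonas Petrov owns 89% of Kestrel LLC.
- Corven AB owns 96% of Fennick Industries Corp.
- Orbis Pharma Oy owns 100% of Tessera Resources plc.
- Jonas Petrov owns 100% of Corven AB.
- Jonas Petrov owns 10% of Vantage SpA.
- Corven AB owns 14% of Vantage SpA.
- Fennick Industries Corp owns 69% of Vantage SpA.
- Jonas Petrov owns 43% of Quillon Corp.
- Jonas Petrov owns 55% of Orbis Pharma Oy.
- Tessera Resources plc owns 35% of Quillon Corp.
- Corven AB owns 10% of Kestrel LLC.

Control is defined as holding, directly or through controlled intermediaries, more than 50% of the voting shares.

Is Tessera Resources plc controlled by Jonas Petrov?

Jonas holds 100% of Corven, so Jonas controls Corven.
Corven and Jonas together hold 29% + 55% = 84% of Orbis, so Jonas controls Orbis.
Orbis holds 100% of Tessera, so Jonas controls Tessera.

Yes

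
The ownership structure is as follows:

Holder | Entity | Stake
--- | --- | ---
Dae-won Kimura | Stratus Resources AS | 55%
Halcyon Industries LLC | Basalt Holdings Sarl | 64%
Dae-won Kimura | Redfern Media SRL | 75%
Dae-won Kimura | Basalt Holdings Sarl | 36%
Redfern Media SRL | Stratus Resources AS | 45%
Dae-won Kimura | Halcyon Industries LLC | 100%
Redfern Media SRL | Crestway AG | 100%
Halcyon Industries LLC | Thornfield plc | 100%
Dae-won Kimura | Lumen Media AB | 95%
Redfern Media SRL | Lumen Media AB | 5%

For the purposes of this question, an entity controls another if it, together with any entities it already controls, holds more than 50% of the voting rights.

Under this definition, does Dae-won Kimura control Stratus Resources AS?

Yes

Dae-won holds 75% of Redfern, so Dae-won controls Redfern.
Redfern and Dae-won together hold 45% + 55% = 100% of Stratus, so Dae-won controls Stratus.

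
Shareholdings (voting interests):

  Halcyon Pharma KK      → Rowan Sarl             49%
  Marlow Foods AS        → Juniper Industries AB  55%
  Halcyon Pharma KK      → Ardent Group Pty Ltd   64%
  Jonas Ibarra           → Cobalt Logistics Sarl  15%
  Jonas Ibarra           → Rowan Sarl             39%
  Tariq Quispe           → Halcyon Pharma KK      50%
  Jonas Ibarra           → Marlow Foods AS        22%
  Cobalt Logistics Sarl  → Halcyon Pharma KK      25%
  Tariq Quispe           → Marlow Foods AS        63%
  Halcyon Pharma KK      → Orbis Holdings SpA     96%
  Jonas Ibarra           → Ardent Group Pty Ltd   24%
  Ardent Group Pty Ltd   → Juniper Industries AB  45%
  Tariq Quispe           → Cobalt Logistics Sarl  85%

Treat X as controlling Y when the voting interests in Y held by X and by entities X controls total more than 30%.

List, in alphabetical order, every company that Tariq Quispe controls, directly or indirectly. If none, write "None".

Tariq holds 85% of Cobalt, so Tariq controls Cobalt.
Tariq and Cobalt together hold 50% + 25% = 75% of Halcyon, so Tariq controls Halcyon.
Tariq holds 63% of Marlow, so Tariq controls Marlow.
Halcyon holds 49% of Rowan, so Tariq controls Rowan.
Halcyon holds 64% of Ardent, so Tariq controls Ardent.
Marlow and Ardent together hold 55% + 45% = 100% of Juniper, so Tariq controls Juniper.
Halcyon holds 96% of Orbis, so Tariq controls Orbis.

Ardent Group Pty Ltd, Cobalt Logistics Sarl, Halcyon Pharma KK, Juniper Industries AB, Marlow Foods AS, Orbis Holdings SpA, Rowan Sarl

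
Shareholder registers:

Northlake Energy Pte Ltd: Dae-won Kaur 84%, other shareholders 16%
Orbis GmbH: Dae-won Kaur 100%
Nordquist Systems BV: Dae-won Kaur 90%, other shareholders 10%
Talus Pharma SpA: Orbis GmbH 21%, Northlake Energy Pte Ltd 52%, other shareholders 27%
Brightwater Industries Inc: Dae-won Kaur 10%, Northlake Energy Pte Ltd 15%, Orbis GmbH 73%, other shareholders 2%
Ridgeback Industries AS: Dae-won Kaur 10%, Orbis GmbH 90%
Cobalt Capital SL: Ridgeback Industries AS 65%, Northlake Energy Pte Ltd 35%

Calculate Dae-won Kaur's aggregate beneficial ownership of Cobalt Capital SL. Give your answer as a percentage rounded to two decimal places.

94.40%

Dae-won reaches Cobalt along 3 paths.
Via Ridgeback: 10% × 65% = 6.5%.
Via Orbis → Ridgeback: 100% × 90% × 65% = 58.5%.
Via Northlake: 84% × 35% = 29.4%.
Total: 6.5% + 58.5% + 29.4% = 94.4%.
Rounded: 94.40%.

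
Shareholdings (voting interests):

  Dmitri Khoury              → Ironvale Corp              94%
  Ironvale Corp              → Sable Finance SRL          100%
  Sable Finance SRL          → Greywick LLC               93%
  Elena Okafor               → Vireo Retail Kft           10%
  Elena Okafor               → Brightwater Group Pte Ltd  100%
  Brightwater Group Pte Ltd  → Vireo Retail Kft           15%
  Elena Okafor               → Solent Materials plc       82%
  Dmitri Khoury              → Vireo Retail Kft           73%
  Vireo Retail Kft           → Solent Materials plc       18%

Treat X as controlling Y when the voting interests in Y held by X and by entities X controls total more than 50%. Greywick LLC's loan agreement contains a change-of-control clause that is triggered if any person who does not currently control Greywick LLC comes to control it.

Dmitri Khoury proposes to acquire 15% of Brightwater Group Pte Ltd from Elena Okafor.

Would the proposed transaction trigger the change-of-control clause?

The purchase adds only to Dmitri's holdings (Elena's stake shrinks), so Dmitri is the only person who could newly come to control Greywick.
Dmitri holds 94% of Ironvale, so Dmitri controls Ironvale.
Ironvale holds 100% of Sable, so Dmitri controls Sable.
Sable holds 93% of Greywick, so Dmitri controls Greywick.
So Dmitri already controls Greywick before the transaction.
After the purchase, Dmitri holds 15% of Brightwater directly, and Elena's stake falls to 85%.
Dmitri controlled Greywick already, so this is not a new person acquiring control; every other person's position is unchanged or reduced.
No new person acquires control, so the clause is not triggered.

No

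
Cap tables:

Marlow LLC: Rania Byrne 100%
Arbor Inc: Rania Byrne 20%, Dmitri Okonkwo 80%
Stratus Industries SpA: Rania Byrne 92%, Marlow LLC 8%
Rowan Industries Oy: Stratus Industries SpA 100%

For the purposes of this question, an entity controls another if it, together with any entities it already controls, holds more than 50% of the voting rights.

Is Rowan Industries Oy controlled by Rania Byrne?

Yes

Rania holds 100% of Marlow, so Rania controls Marlow.
Rania and Marlow together hold 92% + 8% = 100% of Stratus, so Rania controls Stratus.
Stratus holds 100% of Rowan, so Rania controls Rowan.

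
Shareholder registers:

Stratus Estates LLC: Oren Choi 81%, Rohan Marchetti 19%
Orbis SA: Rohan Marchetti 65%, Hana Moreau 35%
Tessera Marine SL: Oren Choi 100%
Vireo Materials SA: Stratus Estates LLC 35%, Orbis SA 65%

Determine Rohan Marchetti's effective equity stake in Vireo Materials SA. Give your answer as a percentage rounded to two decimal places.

48.90%

Rohan reaches Vireo along 2 paths.
Via Stratus: 19% × 35% = 6.65%.
Via Orbis: 65% × 65% = 42.25%.
Total: 6.65% + 42.25% = 48.9%.
Rounded: 48.90%.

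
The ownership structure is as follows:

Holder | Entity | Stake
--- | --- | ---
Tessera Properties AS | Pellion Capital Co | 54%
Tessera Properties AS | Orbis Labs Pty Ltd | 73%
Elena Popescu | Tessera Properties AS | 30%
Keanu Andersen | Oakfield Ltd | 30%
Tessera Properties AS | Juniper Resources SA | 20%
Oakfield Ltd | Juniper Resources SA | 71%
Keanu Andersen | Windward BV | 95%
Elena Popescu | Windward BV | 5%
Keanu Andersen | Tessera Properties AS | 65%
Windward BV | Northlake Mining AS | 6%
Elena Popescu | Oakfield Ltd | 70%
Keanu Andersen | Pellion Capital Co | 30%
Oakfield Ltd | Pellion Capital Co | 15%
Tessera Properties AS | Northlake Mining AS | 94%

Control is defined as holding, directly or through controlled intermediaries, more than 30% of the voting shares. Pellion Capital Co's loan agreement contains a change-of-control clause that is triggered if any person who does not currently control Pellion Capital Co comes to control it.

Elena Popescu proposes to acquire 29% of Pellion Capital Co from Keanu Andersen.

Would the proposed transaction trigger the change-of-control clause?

Yes

The purchase adds only to Elena's holdings (Keanu's stake shrinks), so Elena is the only person who could newly come to control Pellion.
Elena holds 70% of Oakfield, so Elena controls Oakfield.
Oakfield holds 71% of Juniper, so Elena controls Juniper.
In Pellion, Elena's side holds only 15%, not > 30%.
So before the transaction, Elena does not control Pellion.
After the purchase, Elena holds 29% of Pellion directly, and Keanu's stake falls to 1%.
Oakfield and Elena together hold 15% + 29% = 44% of Pellion, so Elena controls Pellion.
Elena did not control Pellion before and does after, so the clause is triggered.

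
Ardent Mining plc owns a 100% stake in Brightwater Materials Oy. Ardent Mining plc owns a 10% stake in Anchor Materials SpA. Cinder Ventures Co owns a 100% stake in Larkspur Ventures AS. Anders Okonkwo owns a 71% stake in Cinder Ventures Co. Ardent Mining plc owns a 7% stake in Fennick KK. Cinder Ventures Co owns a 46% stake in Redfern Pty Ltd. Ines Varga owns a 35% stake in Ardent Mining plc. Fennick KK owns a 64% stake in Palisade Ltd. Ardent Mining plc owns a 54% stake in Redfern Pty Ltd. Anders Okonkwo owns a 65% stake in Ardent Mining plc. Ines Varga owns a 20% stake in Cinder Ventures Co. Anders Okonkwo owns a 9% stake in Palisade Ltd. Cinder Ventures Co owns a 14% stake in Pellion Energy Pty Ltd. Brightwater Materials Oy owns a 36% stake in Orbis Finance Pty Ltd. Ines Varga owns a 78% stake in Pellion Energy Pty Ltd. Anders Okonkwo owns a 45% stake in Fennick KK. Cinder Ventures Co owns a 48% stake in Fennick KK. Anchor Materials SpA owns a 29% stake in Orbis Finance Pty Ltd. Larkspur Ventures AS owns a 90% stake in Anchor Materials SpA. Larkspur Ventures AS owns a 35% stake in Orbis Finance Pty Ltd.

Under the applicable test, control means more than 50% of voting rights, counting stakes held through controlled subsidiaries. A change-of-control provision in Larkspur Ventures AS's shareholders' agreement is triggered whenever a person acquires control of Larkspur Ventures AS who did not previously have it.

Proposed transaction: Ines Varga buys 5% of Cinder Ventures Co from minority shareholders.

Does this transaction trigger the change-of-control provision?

The purchase changes only Ines's holdings, so Ines is the only person who could newly come to control Larkspur.
Ines holds 78% of Pellion, so Ines controls Pellion.
Neither Ines nor any entity Ines controls holds any voting interest in Larkspur.
So before the transaction, Ines does not control Larkspur.
After the purchase, Ines's direct stake in Cinder rises to 20% + 5% = 25%.
Ines's side now holds 25% of Cinder, not > 50%, so Ines still does not control Cinder.
After the transaction, neither Ines nor any entity Ines controls holds a voting interest in Larkspur, so Ines still does not control it.
No new person acquires control, so the clause is not triggered.

No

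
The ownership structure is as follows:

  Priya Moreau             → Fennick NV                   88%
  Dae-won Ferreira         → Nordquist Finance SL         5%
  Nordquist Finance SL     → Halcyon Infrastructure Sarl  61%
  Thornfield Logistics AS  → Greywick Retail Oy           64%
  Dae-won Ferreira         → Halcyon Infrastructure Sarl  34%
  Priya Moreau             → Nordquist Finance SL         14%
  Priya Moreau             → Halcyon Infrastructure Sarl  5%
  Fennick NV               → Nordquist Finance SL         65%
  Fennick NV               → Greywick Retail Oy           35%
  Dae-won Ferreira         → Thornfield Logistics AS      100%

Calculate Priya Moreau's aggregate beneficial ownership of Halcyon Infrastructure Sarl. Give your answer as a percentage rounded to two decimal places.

48.43%

Priya reaches Halcyon along 3 paths.
Via Nordquist: 14% × 61% = 8.54%.
Via Fennick → Nordquist: 88% × 65% × 61% = 34.892%.
Direct stake: 5% = 5%.
Total: 8.54% + 34.892% + 5% = 48.432%.
Rounded: 48.43%.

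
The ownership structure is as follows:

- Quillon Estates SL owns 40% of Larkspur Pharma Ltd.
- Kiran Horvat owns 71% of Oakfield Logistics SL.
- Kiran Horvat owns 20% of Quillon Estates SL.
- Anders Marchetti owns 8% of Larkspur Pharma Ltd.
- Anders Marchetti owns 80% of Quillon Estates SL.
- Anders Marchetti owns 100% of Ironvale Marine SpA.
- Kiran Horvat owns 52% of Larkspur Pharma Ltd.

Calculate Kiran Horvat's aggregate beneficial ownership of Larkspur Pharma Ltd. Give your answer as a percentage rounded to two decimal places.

60.00%

Kiran reaches Larkspur along 2 paths.
Direct stake: 52% = 52%.
Via Quillon: 20% × 40% = 8%.
Total: 52% + 8% = 60%.
Rounded: 60.00%.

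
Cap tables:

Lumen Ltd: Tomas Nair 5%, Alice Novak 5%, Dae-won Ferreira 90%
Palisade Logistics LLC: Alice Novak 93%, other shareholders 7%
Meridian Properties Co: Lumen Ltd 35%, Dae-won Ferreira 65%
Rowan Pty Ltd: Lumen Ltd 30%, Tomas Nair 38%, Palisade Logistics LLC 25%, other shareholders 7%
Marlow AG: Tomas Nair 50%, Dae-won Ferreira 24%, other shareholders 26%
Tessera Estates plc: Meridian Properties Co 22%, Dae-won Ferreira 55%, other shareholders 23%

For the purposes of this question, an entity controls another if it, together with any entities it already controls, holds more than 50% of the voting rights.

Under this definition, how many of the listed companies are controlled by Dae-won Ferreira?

3

Dae-won holds 90% of Lumen, so Dae-won controls Lumen.
Lumen and Dae-won together hold 35% + 65% = 100% of Meridian, so Dae-won controls Meridian.
Meridian and Dae-won together hold 22% + 55% = 77% of Tessera, so Dae-won controls Tessera.
No other company's threshold is met.
Dae-won controls 3 companies.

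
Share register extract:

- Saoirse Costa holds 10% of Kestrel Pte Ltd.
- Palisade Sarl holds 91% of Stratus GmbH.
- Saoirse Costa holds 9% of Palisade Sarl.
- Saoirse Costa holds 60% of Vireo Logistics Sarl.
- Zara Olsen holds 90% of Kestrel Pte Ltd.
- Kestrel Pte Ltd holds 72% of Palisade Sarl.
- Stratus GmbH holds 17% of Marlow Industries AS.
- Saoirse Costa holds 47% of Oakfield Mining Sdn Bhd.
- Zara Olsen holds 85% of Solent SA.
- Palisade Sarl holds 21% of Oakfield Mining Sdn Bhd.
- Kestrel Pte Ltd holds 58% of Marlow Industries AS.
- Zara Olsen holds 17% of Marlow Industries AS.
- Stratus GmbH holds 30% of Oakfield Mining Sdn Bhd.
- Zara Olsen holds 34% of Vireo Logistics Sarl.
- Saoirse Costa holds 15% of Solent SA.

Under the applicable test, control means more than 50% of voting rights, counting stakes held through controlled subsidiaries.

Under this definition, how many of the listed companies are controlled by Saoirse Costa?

Saoirse holds 60% of Vireo, so Saoirse controls Vireo.
No other company's threshold is met.
Saoirse controls 1 company.

1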